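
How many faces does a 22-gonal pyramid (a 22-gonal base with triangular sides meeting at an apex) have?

A pyramid on an n-gon base has one n-gon and n triangles: V = 22 + 1 = 23, E = 2·22 = 44, F = 22 + 1 = 23.

23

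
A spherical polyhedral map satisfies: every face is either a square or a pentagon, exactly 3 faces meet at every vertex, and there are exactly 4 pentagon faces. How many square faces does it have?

4

Let x be the number of squares; then F = 4 + x.
Edge–face incidences: 2E = 5·4 + 4·x = 20 + 4x.
Every vertex has degree 3, so 3V = 2E.
Euler: V − E + F = 2 ⇒ (2E)/3 − E + (4 + x) = 2.
Multiply by 6: 2·(2E) − 3·(2E) + 6·(4 + x) = 12, i.e. 24 + 6x − (20 + 4x) = 12.
Collecting terms: 2x + 4 = 12, so 2x = 8, so x = 4.
Then 2E = 20 + 4·4 = 36, so E = 18, V = 2E/3 = 12, F = 4 + 4 = 8.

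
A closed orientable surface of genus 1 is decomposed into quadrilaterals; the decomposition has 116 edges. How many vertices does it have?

58

χ = 2 − 2·1 = 0, and every face is a square so 4F = 2E.
F = 2E/4 = 58. Then V = 0 + E − F = 0 + 116 − 58 = 58.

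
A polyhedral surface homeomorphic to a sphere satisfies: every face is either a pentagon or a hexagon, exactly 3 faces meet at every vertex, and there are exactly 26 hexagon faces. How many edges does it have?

108

Let x be the number of pentagons; then F = 26 + x.
Edge–face incidences: 2E = 6·26 + 5·x = 156 + 5x.
Every vertex has degree 3, so 3V = 2E.
Euler: V − E + F = 2 ⇒ (2E)/3 − E + (26 + x) = 2.
Multiply by 6: 2·(2E) − 3·(2E) + 6·(26 + x) = 12, i.e. 156 + 6x − (156 + 5x) = 12.
Collecting terms: x = 12.
Then 2E = 156 + 5·12 = 216, so E = 108, V = 2E/3 = 72, F = 26 + 12 = 38.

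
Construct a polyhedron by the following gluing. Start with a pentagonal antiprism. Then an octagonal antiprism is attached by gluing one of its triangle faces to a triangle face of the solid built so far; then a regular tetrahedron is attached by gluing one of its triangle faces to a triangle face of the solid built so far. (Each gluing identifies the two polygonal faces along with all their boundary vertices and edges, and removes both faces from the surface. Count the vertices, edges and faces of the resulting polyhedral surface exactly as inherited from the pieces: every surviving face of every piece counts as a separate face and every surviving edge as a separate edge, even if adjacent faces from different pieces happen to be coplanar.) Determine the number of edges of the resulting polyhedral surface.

52

A pentagonal antiprism: V=10, E=20, F=12.
Attach an octagonal antiprism (V=16, E=32, F=18) along a 3-gon: merge 3 vertices and 3 edges, delete both glued faces → V=23, E=49, F=28.
Attach a regular tetrahedron (V=4, E=6, F=4) along a 3-gon: merge 3 vertices and 3 edges, delete both glued faces → V=24, E=52, F=30.
Check: V − E + F = 24 − 52 + 30 = 2.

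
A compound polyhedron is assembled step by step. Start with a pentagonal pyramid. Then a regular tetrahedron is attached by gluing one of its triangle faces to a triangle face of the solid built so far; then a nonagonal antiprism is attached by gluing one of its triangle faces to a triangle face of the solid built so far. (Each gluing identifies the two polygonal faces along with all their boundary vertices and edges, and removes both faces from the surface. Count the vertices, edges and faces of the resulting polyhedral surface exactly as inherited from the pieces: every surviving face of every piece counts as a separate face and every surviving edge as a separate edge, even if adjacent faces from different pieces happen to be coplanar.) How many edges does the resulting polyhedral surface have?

46

A pentagonal pyramid: V=6, E=10, F=6.
Attach a regular tetrahedron (V=4, E=6, F=4) along a 3-gon: merge 3 vertices and 3 edges, delete both glued faces → V=7, E=13, F=8.
Attach a nonagonal antiprism (V=18, E=36, F=20) along a 3-gon: merge 3 vertices and 3 edges, delete both glued faces → V=22, E=46, F=26.
Check: V − E + F = 22 − 46 + 26 = 2.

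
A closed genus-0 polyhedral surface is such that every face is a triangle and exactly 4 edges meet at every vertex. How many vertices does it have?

6

Each face has 3 edges and each edge borders two faces, so 2E = 3F.
Each vertex has degree 4, so 4V = 2E and hence V = 3F/4.
Euler: V − E + F = 2 ⇒ (3F/4) − (3F/2) + F = 2.
Multiply by 8: (6 − 12 + 8)F = 16, i.e. 2F = 16.
So F = 8, E = 3·8/2 = 12, V = 3·8/4 = 6.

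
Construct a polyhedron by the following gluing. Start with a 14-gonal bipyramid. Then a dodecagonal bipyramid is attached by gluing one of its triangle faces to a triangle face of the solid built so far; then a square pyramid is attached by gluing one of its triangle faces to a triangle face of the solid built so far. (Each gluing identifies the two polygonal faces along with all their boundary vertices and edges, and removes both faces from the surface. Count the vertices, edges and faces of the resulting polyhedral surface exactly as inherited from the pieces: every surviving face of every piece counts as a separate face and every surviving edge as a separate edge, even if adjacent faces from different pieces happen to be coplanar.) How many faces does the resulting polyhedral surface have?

A 14-gonal bipyramid: V=16, E=42, F=28.
Attach a dodecagonal bipyramid (V=14, E=36, F=24) along a 3-gon: merge 3 vertices and 3 edges, delete both glued faces → V=27, E=75, F=50.
Attach a square pyramid (V=5, E=8, F=5) along a 3-gon: merge 3 vertices and 3 edges, delete both glued faces → V=29, E=80, F=53.
Check: V − E + F = 29 − 80 + 53 = 2.

53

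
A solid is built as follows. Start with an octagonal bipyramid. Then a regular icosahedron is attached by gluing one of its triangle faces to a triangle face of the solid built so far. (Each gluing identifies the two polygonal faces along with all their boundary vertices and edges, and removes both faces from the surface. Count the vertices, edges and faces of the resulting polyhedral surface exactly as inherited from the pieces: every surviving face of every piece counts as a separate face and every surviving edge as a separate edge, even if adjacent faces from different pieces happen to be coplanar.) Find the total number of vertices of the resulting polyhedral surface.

19

An octagonal bipyramid: V=10, E=24, F=16.
Attach a regular icosahedron (V=12, E=30, F=20) along a 3-gon: merge 3 vertices and 3 edges, delete both glued faces → V=19, E=51, F=34.
Check: V − E + F = 19 − 51 + 34 = 2.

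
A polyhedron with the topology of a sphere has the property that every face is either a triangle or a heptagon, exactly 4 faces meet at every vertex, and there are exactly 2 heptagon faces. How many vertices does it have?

Let x be the number of triangles; then F = 2 + x.
Edge–face incidences: 2E = 7·2 + 3·x = 14 + 3x.
Every vertex has degree 4, so 4V = 2E.
Euler: V − E + F = 2 ⇒ (2E)/4 − E + (2 + x) = 2.
Multiply by 8: 2·(2E) − 4·(2E) + 8·(2 + x) = 16, i.e. 16 + 8x − 2·(14 + 3x) = 16.
Collecting terms: 2x − 12 = 16, so 2x = 28, so x = 14.
Then 2E = 14 + 3·14 = 56, so E = 28, V = 2E/4 = 14, F = 2 + 14 = 16.

14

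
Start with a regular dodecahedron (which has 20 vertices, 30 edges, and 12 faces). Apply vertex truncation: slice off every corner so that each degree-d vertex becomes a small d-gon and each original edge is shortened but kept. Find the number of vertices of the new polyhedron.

60

Truncation replaces each original edge-end by a new vertex, so V′ = 2E = 60.
Each original edge survives, and each old vertex of degree d contributes d new edges; summing degrees gives Σd = 2E, so E′ = E + 2E = 3E = 90.
Each original face survives and each original vertex becomes one new face: F′ = F + V = 32.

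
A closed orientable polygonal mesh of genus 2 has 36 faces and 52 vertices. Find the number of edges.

For a closed orientable surface of genus 2, χ = 2 − 2·2 = -2.
E = V + F − (-2) = 52 + 36 − (-2) = 90.

90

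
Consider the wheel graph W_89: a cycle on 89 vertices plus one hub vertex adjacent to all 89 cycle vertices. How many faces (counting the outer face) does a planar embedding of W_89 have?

W_89 has V = 89 + 1 = 90 vertices and E = 2·89 = 178 edges.
By Euler's formula F = 2 − V + E = 2 − 90 + 178 = 90.

90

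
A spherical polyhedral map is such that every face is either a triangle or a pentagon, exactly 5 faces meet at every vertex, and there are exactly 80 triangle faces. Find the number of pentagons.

Let x be the number of pentagons; then F = 80 + x.
Edge–face incidences: 2E = 3·80 + 5·x = 240 + 5x.
Every vertex has degree 5, so 5V = 2E.
Euler: V − E + F = 2 ⇒ (2E)/5 − E + (80 + x) = 2.
Multiply by 10: 2·(2E) − 5·(2E) + 10·(80 + x) = 20, i.e. 800 + 10x − 3·(240 + 5x) = 20.
Collecting terms: −5x + 80 = 20, so −5x = −60, so x = 12.
Then 2E = 240 + 5·12 = 300, so E = 150, V = 2E/5 = 60, F = 80 + 12 = 92.

12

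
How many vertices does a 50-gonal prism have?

100

A prism on an n-gon has two n-gon bases and n rectangular sides: V = 2·50 = 100, E = 3·50 = 150, F = 50 + 2 = 52.
Check: V − E + F = 100 − 150 + 52 = 2.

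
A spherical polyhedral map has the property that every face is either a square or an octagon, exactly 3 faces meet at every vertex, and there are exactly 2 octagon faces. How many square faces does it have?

Let x be the number of squares; then F = 2 + x.
Edge–face incidences: 2E = 8·2 + 4·x = 16 + 4x.
Every vertex has degree 3, so 3V = 2E.
Euler: V − E + F = 2 ⇒ (2E)/3 − E + (2 + x) = 2.
Multiply by 6: 2·(2E) − 3·(2E) + 6·(2 + x) = 12, i.e. 12 + 6x − (16 + 4x) = 12.
Collecting terms: 2x − 4 = 12, so 2x = 16, so x = 8.
Then 2E = 16 + 4·8 = 48, so E = 24, V = 2E/3 = 16, F = 2 + 8 = 10.

8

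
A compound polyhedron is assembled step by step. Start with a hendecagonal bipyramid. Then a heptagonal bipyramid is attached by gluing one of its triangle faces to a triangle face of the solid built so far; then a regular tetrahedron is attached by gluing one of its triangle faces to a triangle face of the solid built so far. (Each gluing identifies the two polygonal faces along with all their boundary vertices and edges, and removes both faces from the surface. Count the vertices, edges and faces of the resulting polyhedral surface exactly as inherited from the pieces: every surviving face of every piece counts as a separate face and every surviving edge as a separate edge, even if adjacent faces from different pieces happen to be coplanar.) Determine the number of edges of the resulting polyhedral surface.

54

A hendecagonal bipyramid: V=13, E=33, F=22.
Attach a heptagonal bipyramid (V=9, E=21, F=14) along a 3-gon: merge 3 vertices and 3 edges, delete both glued faces → V=19, E=51, F=34.
Attach a regular tetrahedron (V=4, E=6, F=4) along a 3-gon: merge 3 vertices and 3 edges, delete both glued faces → V=20, E=54, F=36.
Check: V − E + F = 20 − 54 + 36 = 2.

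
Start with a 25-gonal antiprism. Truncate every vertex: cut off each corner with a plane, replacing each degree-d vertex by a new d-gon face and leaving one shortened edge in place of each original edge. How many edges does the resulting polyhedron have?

The base solid has V = 50, E = 100, F = 52.
Truncation replaces each original edge-end by a new vertex, so V′ = 2E = 200.
Each original edge survives, and each old vertex of degree d contributes d new edges; summing degrees gives Σd = 2E, so E′ = E + 2E = 3E = 300.
Each original face survives and each original vertex becomes one new face: F′ = F + V = 102.

300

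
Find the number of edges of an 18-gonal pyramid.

A pyramid on an n-gon base has one n-gon and n triangles: V = 18 + 1 = 19, E = 2·18 = 36, F = 18 + 1 = 19.
Check: V − E + F = 19 − 36 + 19 = 2.

36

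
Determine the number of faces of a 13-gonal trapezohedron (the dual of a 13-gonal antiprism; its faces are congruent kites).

The n-trapezohedron (dual of the n-antiprism) has V = 2·13 + 2 = 28, E = 4·13 = 52, F = 2·13 = 26.
Check: V − E + F = 28 − 52 + 26 = 2.

26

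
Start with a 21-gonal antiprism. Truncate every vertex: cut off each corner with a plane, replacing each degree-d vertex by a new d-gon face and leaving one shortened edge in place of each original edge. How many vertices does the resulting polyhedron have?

168

The base solid has V = 42, E = 84, F = 44.
Truncation replaces each original edge-end by a new vertex, so V′ = 2E = 168.
Each original edge survives, and each old vertex of degree d contributes d new edges; summing degrees gives Σd = 2E, so E′ = E + 2E = 3E = 252.
Each original face survives and each original vertex becomes one new face: F′ = F + V = 86.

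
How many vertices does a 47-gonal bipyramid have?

49

A bipyramid over an n-gon has 2n triangular faces and n + 2 vertices: V = 47 + 2 = 49, E = 3·47 = 141, F = 2·47 = 94.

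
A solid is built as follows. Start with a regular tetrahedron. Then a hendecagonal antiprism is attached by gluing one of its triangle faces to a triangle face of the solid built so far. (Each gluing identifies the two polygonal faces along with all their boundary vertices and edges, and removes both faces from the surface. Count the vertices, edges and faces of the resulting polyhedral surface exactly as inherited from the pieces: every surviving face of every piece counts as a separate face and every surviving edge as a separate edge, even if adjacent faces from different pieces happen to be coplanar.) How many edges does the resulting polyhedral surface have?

A regular tetrahedron: V=4, E=6, F=4.
Attach a hendecagonal antiprism (V=22, E=44, F=24) along a 3-gon: merge 3 vertices and 3 edges, delete both glued faces → V=23, E=47, F=26.
Check: V − E + F = 23 − 47 + 26 = 2.

47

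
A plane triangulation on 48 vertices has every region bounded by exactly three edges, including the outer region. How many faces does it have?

92

In a plane triangulation 3F = 2E and V − E + F = 2, so F = 2V − 4 = 2·48 − 4 = 92.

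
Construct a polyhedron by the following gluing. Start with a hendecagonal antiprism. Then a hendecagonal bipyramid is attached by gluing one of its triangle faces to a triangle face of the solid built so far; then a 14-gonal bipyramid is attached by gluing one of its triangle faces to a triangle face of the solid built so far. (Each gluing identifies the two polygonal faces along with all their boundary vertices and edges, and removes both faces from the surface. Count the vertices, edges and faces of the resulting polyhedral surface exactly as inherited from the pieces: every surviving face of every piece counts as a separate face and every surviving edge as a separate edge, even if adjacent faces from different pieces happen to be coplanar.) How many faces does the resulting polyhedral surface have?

A hendecagonal antiprism: V=22, E=44, F=24.
Attach a hendecagonal bipyramid (V=13, E=33, F=22) along a 3-gon: merge 3 vertices and 3 edges, delete both glued faces → V=32, E=74, F=44.
Attach a 14-gonal bipyramid (V=16, E=42, F=28) along a 3-gon: merge 3 vertices and 3 edges, delete both glued faces → V=45, E=113, F=70.
Check: V − E + F = 45 − 113 + 70 = 2.

70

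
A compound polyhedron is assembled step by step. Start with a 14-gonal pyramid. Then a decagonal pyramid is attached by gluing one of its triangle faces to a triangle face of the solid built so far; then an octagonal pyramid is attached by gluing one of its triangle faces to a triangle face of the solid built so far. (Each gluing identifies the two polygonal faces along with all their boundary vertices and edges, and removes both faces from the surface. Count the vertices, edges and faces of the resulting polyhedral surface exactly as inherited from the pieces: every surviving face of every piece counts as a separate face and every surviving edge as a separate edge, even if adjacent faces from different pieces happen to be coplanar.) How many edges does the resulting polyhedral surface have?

A 14-gonal pyramid: V=15, E=28, F=15.
Attach a decagonal pyramid (V=11, E=20, F=11) along a 3-gon: merge 3 vertices and 3 edges, delete both glued faces → V=23, E=45, F=24.
Attach an octagonal pyramid (V=9, E=16, F=9) along a 3-gon: merge 3 vertices and 3 edges, delete both glued faces → V=29, E=58, F=31.
Check: V − E + F = 29 − 58 + 31 = 2.

58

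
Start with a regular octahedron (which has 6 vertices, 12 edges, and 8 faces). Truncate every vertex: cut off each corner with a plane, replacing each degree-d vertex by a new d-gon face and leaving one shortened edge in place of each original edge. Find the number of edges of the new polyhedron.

36

Truncation replaces each original edge-end by a new vertex, so V′ = 2E = 24.
Each original edge survives, and each old vertex of degree d contributes d new edges; summing degrees gives Σd = 2E, so E′ = E + 2E = 3E = 36.
Each original face survives and each original vertex becomes one new face: F′ = F + V = 14.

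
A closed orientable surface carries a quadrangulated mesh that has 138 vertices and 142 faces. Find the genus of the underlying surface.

Every face is a square, so 2E = 4·142 = 568, giving E = 284.
χ = V − E + F = 138 − 284 + 142 = -4.
For a closed orientable surface χ = 2 − 2g, so g = (2 − (-4))/2 = 3.

3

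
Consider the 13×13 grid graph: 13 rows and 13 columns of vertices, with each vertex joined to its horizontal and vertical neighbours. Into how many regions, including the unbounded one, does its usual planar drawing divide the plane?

The grid has V = 13·13 = 169 vertices and E = 13·12 + 13·12 = 312 edges.
F = 2 − V + E = 2 − 169 + 312 = 145.

145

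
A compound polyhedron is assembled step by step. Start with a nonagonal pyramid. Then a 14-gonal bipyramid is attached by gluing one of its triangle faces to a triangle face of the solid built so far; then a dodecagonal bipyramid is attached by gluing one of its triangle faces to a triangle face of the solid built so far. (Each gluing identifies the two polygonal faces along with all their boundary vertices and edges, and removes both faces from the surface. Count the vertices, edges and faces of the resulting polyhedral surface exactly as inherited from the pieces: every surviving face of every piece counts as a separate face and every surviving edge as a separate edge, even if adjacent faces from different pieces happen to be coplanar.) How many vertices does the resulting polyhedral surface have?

34

A nonagonal pyramid: V=10, E=18, F=10.
Attach a 14-gonal bipyramid (V=16, E=42, F=28) along a 3-gon: merge 3 vertices and 3 edges, delete both glued faces → V=23, E=57, F=36.
Attach a dodecagonal bipyramid (V=14, E=36, F=24) along a 3-gon: merge 3 vertices and 3 edges, delete both glued faces → V=34, E=90, F=58.
Check: V − E + F = 34 − 90 + 58 = 2.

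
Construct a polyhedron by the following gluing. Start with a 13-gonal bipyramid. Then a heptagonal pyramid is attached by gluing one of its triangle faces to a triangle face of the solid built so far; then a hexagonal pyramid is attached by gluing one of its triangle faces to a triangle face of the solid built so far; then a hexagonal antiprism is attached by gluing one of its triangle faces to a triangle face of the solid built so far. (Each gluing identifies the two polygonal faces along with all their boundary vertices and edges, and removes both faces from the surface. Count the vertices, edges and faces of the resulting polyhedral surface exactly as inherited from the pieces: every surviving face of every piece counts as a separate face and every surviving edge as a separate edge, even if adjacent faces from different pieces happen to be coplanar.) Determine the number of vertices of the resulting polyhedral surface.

33

A 13-gonal bipyramid: V=15, E=39, F=26.
Attach a heptagonal pyramid (V=8, E=14, F=8) along a 3-gon: merge 3 vertices and 3 edges, delete both glued faces → V=20, E=50, F=32.
Attach a hexagonal pyramid (V=7, E=12, F=7) along a 3-gon: merge 3 vertices and 3 edges, delete both glued faces → V=24, E=59, F=37.
Attach a hexagonal antiprism (V=12, E=24, F=14) along a 3-gon: merge 3 vertices and 3 edges, delete both glued faces → V=33, E=80, F=49.
Check: V − E + F = 33 − 80 + 49 = 2.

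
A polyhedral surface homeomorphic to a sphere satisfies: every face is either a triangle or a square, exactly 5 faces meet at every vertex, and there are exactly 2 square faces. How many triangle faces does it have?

Let x be the number of triangles; then F = 2 + x.
Edge–face incidences: 2E = 4·2 + 3·x = 8 + 3x.
Every vertex has degree 5, so 5V = 2E.
Euler: V − E + F = 2 ⇒ (2E)/5 − E + (2 + x) = 2.
Multiply by 10: 2·(2E) − 5·(2E) + 10·(2 + x) = 20, i.e. 20 + 10x − 3·(8 + 3x) = 20.
Collecting terms: x − 4 = 20, so x = 24.
Then 2E = 8 + 3·24 = 80, so E = 40, V = 2E/5 = 16, F = 2 + 24 = 26.

24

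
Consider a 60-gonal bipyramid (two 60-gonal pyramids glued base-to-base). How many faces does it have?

A bipyramid over an n-gon has 2n triangular faces and n + 2 vertices: V = 60 + 2 = 62, E = 3·60 = 180, F = 2·60 = 120.

120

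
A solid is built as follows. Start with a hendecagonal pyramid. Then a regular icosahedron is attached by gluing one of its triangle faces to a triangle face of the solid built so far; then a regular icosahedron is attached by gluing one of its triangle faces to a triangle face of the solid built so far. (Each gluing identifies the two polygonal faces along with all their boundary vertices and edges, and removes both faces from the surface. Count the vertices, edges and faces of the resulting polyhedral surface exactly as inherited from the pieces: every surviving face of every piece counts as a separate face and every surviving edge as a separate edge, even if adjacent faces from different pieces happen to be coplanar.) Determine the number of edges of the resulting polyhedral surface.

A hendecagonal pyramid: V=12, E=22, F=12.
Attach a regular icosahedron (V=12, E=30, F=20) along a 3-gon: merge 3 vertices and 3 edges, delete both glued faces → V=21, E=49, F=30.
Attach a regular icosahedron (V=12, E=30, F=20) along a 3-gon: merge 3 vertices and 3 edges, delete both glued faces → V=30, E=76, F=48.
Check: V − E + F = 30 − 76 + 48 = 2.

76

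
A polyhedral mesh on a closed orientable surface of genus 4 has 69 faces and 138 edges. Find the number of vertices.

For a closed orientable surface of genus 4, χ = 2 − 2·4 = -6.
V = -6 + E − F = -6 + 138 − 69 = 63.

63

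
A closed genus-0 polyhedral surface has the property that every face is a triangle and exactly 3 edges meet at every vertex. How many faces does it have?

4

Each face has 3 edges and each edge borders two faces, so 2E = 3F.
Each vertex has degree 3, so 3V = 2E and hence V = 3F/3.
Euler: V − E + F = 2 ⇒ (3F/3) − (3F/2) + F = 2.
Multiply by 6: (6 − 9 + 6)F = 12, i.e. 3F = 12.
So F = 4, E = 3·4/2 = 6, V = 3·4/3 = 4.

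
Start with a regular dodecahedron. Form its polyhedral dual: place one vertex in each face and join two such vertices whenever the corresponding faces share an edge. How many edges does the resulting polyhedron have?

30

The base solid has V = 20, E = 30, F = 12.
The dual swaps V and F and preserves E: V′ = F = 12, E′ = E = 30, F′ = V = 20.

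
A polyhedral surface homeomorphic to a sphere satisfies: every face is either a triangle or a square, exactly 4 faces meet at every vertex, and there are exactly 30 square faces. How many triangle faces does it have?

8

Let x be the number of triangles; then F = 30 + x.
Edge–face incidences: 2E = 4·30 + 3·x = 120 + 3x.
Every vertex has degree 4, so 4V = 2E.
Euler: V − E + F = 2 ⇒ (2E)/4 − E + (30 + x) = 2.
Multiply by 8: 2·(2E) − 4·(2E) + 8·(30 + x) = 16, i.e. 240 + 8x − 2·(120 + 3x) = 16.
Collecting terms: 2x = 16, so x = 8.
Then 2E = 120 + 3·8 = 144, so E = 72, V = 2E/4 = 36, F = 30 + 8 = 38.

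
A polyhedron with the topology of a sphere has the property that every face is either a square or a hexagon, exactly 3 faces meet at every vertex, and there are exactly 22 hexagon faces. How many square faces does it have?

6

Let x be the number of squares; then F = 22 + x.
Edge–face incidences: 2E = 6·22 + 4·x = 132 + 4x.
Every vertex has degree 3, so 3V = 2E.
Euler: V − E + F = 2 ⇒ (2E)/3 − E + (22 + x) = 2.
Multiply by 6: 2·(2E) − 3·(2E) + 6·(22 + x) = 12, i.e. 132 + 6x − (132 + 4x) = 12.
Collecting terms: 2x = 12, so x = 6.
Then 2E = 132 + 4·6 = 156, so E = 78, V = 2E/3 = 52, F = 22 + 6 = 28.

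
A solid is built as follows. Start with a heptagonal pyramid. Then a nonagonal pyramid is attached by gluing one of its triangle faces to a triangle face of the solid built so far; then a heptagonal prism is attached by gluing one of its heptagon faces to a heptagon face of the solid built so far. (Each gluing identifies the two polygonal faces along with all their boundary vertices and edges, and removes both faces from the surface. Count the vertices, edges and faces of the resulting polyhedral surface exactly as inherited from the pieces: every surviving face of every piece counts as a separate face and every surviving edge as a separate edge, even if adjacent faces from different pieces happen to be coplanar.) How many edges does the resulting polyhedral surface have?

A heptagonal pyramid: V=8, E=14, F=8.
Attach a nonagonal pyramid (V=10, E=18, F=10) along a 3-gon: merge 3 vertices and 3 edges, delete both glued faces → V=15, E=29, F=16.
Attach a heptagonal prism (V=14, E=21, F=9) along a 7-gon: merge 7 vertices and 7 edges, delete both glued faces → V=22, E=43, F=23.
Check: V − E + F = 22 − 43 + 23 = 2.

43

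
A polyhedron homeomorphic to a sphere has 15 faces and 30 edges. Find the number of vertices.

Here V − E + F = 2.
V = 2 + E − F = 2 + 30 − 15 = 17.

17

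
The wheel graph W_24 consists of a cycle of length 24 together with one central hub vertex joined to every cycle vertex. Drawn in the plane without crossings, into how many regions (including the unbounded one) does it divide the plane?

W_24 has V = 24 + 1 = 25 vertices and E = 2·24 = 48 edges.
By Euler's formula F = 2 − V + E = 2 − 25 + 48 = 25.

25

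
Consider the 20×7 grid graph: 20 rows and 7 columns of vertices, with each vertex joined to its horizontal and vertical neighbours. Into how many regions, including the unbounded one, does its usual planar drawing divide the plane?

The grid has V = 20·7 = 140 vertices and E = 20·6 + 7·19 = 253 edges.
F = 2 − V + E = 2 − 140 + 253 = 115.

115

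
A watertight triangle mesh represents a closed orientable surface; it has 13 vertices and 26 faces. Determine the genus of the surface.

Every face is a triangle, so 2E = 3·26 = 78, giving E = 39.
χ = V − E + F = 13 − 39 + 26 = 0.
For a closed orientable surface χ = 2 − 2g, so g = (2 − (0))/2 = 1.

1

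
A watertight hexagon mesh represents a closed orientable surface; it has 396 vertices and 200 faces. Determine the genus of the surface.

3

Every face is a hexagon, so 2E = 6·200 = 1200, giving E = 600.
χ = V − E + F = 396 − 600 + 200 = -4.
For a closed orientable surface χ = 2 − 2g, so g = (2 − (-4))/2 = 3.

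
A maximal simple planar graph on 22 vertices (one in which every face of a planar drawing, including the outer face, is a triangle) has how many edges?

In a plane triangulation 3F = 2E and V − E + F = 2, so E = 3V − 6 = 3·22 − 6 = 60.

60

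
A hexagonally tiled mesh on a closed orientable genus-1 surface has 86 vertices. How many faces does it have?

χ = 2 − 2·1 = 0, and every face is a hexagon so 6F = 2E.
V − E + F = 0 with E = 6F/2 gives 86 − (6/2 − 1)·F = 0, so F = 43 and E = 129.

43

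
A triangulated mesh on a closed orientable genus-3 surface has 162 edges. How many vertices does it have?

χ = 2 − 2·3 = -4, and every face is a triangle so 3F = 2E.
F = 2E/3 = 108. Then V = -4 + E − F = -4 + 162 − 108 = 50.

50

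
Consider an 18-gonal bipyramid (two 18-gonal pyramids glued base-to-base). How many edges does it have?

54

A bipyramid over an n-gon has 2n triangular faces and n + 2 vertices: V = 18 + 2 = 20, E = 3·18 = 54, F = 2·18 = 36.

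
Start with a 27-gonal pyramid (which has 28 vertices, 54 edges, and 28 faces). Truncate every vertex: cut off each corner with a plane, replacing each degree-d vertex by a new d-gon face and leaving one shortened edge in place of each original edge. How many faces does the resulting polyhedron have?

Truncation replaces each original edge-end by a new vertex, so V′ = 2E = 108.
Each original edge survives, and each old vertex of degree d contributes d new edges; summing degrees gives Σd = 2E, so E′ = E + 2E = 3E = 162.
Each original face survives and each original vertex becomes one new face: F′ = F + V = 56.

56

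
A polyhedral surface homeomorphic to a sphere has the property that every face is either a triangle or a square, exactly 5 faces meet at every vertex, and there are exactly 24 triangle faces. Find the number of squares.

2

Let x be the number of squares; then F = 24 + x.
Edge–face incidences: 2E = 3·24 + 4·x = 72 + 4x.
Every vertex has degree 5, so 5V = 2E.
Euler: V − E + F = 2 ⇒ (2E)/5 − E + (24 + x) = 2.
Multiply by 10: 2·(2E) − 5·(2E) + 10·(24 + x) = 20, i.e. 240 + 10x − 3·(72 + 4x) = 20.
Collecting terms: −2x + 24 = 20, so −2x = −4, so x = 2.
Then 2E = 72 + 4·2 = 80, so E = 40, V = 2E/5 = 16, F = 24 + 2 = 26.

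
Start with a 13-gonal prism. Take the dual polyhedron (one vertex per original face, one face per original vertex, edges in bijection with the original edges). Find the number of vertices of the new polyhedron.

15

The base solid has V = 26, E = 39, F = 15.
The dual swaps V and F and preserves E: V′ = F = 15, E′ = E = 39, F′ = V = 26.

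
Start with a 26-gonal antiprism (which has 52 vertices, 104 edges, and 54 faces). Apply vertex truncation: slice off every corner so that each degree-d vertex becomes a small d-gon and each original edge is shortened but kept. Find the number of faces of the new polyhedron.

106

Truncation replaces each original edge-end by a new vertex, so V′ = 2E = 208.
Each original edge survives, and each old vertex of degree d contributes d new edges; summing degrees gives Σd = 2E, so E′ = E + 2E = 3E = 312.
Each original face survives and each original vertex becomes one new face: F′ = F + V = 106.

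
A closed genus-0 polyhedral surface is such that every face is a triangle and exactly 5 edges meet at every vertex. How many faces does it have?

20

Each face has 3 edges and each edge borders two faces, so 2E = 3F.
Each vertex has degree 5, so 5V = 2E and hence V = 3F/5.
Euler: V − E + F = 2 ⇒ (3F/5) − (3F/2) + F = 2.
Multiply by 10: (6 − 15 + 10)F = 20, i.e. 1F = 20.
So F = 20, E = 3·20/2 = 30, V = 3·20/5 = 12.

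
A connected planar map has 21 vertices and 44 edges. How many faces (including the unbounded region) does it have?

Euler's formula for a connected plane graph: V − E + F = 2, so F = 2 − 21 + 44 = 25.

25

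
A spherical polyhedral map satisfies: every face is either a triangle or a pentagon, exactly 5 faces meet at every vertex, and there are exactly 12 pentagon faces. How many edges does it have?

150

Let x be the number of triangles; then F = 12 + x.
Edge–face incidences: 2E = 5·12 + 3·x = 60 + 3x.
Every vertex has degree 5, so 5V = 2E.
Euler: V − E + F = 2 ⇒ (2E)/5 − E + (12 + x) = 2.
Multiply by 10: 2·(2E) − 5·(2E) + 10·(12 + x) = 20, i.e. 120 + 10x − 3·(60 + 3x) = 20.
Collecting terms: x − 60 = 20, so x = 80.
Then 2E = 60 + 3·80 = 300, so E = 150, V = 2E/5 = 60, F = 12 + 80 = 92.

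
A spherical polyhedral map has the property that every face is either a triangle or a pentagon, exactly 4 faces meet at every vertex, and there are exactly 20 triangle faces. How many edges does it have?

Let x be the number of pentagons; then F = 20 + x.
Edge–face incidences: 2E = 3·20 + 5·x = 60 + 5x.
Every vertex has degree 4, so 4V = 2E.
Euler: V − E + F = 2 ⇒ (2E)/4 − E + (20 + x) = 2.
Multiply by 8: 2·(2E) − 4·(2E) + 8·(20 + x) = 16, i.e. 160 + 8x − 2·(60 + 5x) = 16.
Collecting terms: −2x + 40 = 16, so −2x = −24, so x = 12.
Then 2E = 60 + 5·12 = 120, so E = 60, V = 2E/4 = 30, F = 20 + 12 = 32.

60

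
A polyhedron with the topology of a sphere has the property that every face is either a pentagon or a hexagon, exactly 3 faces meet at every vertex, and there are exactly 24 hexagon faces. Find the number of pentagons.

Let x be the number of pentagons; then F = 24 + x.
Edge–face incidences: 2E = 6·24 + 5·x = 144 + 5x.
Every vertex has degree 3, so 3V = 2E.
Euler: V − E + F = 2 ⇒ (2E)/3 − E + (24 + x) = 2.
Multiply by 6: 2·(2E) − 3·(2E) + 6·(24 + x) = 12, i.e. 144 + 6x − (144 + 5x) = 12.
Collecting terms: x = 12.
Then 2E = 144 + 5·12 = 204, so E = 102, V = 2E/3 = 68, F = 24 + 12 = 36.

12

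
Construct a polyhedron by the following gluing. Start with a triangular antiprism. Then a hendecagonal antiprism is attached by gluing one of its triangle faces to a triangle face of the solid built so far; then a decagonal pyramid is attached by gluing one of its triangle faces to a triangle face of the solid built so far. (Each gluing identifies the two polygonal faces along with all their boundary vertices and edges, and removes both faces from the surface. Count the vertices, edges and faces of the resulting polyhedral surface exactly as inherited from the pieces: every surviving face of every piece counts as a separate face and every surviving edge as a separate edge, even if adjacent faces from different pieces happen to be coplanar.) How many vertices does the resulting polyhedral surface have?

A triangular antiprism: V=6, E=12, F=8.
Attach a hendecagonal antiprism (V=22, E=44, F=24) along a 3-gon: merge 3 vertices and 3 edges, delete both glued faces → V=25, E=53, F=30.
Attach a decagonal pyramid (V=11, E=20, F=11) along a 3-gon: merge 3 vertices and 3 edges, delete both glued faces → V=33, E=70, F=39.
Check: V − E + F = 33 − 70 + 39 = 2.

33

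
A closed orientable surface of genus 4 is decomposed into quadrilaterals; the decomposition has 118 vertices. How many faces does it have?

124

χ = 2 − 2·4 = -6, and every face is a square so 4F = 2E.
V − E + F = -6 with E = 4F/2 gives 118 − (4/2 − 1)·F = -6, so F = 124 and E = 248.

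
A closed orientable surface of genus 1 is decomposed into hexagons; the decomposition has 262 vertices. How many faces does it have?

χ = 2 − 2·1 = 0, and every face is a hexagon so 6F = 2E.
V − E + F = 0 with E = 6F/2 gives 262 − (6/2 − 1)·F = 0, so F = 131 and E = 393.

131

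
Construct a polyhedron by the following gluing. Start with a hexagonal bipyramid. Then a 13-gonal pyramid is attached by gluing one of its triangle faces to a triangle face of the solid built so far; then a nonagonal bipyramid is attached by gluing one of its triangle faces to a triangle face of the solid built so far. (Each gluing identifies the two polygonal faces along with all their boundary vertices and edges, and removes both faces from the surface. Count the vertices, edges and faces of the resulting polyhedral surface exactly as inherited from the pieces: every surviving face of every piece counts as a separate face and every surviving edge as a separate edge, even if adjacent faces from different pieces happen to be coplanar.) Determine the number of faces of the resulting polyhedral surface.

A hexagonal bipyramid: V=8, E=18, F=12.
Attach a 13-gonal pyramid (V=14, E=26, F=14) along a 3-gon: merge 3 vertices and 3 edges, delete both glued faces → V=19, E=41, F=24.
Attach a nonagonal bipyramid (V=11, E=27, F=18) along a 3-gon: merge 3 vertices and 3 edges, delete both glued faces → V=27, E=65, F=40.
Check: V − E + F = 27 − 65 + 40 = 2.

40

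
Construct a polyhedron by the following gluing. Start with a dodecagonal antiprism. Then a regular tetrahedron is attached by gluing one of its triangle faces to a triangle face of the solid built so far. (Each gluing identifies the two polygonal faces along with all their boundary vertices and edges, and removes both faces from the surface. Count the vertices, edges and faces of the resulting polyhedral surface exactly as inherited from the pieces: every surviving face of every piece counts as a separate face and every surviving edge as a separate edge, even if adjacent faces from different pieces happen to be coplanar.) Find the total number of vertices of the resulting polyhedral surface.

A dodecagonal antiprism: V=24, E=48, F=26.
Attach a regular tetrahedron (V=4, E=6, F=4) along a 3-gon: merge 3 vertices and 3 edges, delete both glued faces → V=25, E=51, F=28.
Check: V − E + F = 25 − 51 + 28 = 2.

25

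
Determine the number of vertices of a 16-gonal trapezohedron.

34

The n-trapezohedron (dual of the n-antiprism) has V = 2·16 + 2 = 34, E = 4·16 = 64, F = 2·16 = 32.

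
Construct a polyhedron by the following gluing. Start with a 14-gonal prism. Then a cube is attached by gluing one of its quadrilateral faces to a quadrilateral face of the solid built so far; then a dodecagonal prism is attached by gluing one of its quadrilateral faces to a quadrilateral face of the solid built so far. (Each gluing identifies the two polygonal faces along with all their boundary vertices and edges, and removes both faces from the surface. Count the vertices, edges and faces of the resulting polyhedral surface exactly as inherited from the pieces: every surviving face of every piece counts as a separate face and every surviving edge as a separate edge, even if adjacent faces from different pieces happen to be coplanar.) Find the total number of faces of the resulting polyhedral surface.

A 14-gonal prism: V=28, E=42, F=16.
Attach a cube (V=8, E=12, F=6) along a 4-gon: merge 4 vertices and 4 edges, delete both glued faces → V=32, E=50, F=20.
Attach a dodecagonal prism (V=24, E=36, F=14) along a 4-gon: merge 4 vertices and 4 edges, delete both glued faces → V=52, E=82, F=32.
Check: V − E + F = 52 − 82 + 32 = 2.

32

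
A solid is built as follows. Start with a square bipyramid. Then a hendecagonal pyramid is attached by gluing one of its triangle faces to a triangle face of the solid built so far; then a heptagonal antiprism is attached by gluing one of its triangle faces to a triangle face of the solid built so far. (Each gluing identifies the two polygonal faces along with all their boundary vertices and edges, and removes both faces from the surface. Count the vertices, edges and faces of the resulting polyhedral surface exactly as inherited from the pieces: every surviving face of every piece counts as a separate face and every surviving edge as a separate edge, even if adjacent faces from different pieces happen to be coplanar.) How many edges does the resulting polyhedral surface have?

56

A square bipyramid: V=6, E=12, F=8.
Attach a hendecagonal pyramid (V=12, E=22, F=12) along a 3-gon: merge 3 vertices and 3 edges, delete both glued faces → V=15, E=31, F=18.
Attach a heptagonal antiprism (V=14, E=28, F=16) along a 3-gon: merge 3 vertices and 3 edges, delete both glued faces → V=26, E=56, F=32.
Check: V − E + F = 26 − 56 + 32 = 2.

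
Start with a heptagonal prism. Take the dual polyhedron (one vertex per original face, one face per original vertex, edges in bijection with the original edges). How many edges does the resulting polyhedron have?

21

The base solid has V = 14, E = 21, F = 9.
The dual swaps V and F and preserves E: V′ = F = 9, E′ = E = 21, F′ = V = 14.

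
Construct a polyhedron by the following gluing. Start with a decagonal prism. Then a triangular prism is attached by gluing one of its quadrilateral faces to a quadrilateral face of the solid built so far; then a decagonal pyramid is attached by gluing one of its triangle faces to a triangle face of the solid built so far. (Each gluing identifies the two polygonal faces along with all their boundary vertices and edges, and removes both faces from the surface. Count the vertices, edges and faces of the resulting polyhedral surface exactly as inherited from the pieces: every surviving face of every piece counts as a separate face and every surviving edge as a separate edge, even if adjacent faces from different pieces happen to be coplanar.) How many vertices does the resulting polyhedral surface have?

A decagonal prism: V=20, E=30, F=12.
Attach a triangular prism (V=6, E=9, F=5) along a 4-gon: merge 4 vertices and 4 edges, delete both glued faces → V=22, E=35, F=15.
Attach a decagonal pyramid (V=11, E=20, F=11) along a 3-gon: merge 3 vertices and 3 edges, delete both glued faces → V=30, E=52, F=24.
Check: V − E + F = 30 − 52 + 24 = 2.

30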